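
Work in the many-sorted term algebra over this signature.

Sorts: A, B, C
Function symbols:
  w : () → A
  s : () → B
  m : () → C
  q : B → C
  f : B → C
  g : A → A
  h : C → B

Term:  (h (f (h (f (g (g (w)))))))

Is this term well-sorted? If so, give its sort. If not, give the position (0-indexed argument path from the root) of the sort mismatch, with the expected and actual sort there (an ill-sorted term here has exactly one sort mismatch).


            (w) : A
          (g (w)) : A
        (g (g (w))) : A
      (f (g (g (w)))) : ✗ arg 0 at [0, 0, 0, 0] has sort A, expected B

ill-sorted at position [0, 0, 0, 0]: expected B, got A


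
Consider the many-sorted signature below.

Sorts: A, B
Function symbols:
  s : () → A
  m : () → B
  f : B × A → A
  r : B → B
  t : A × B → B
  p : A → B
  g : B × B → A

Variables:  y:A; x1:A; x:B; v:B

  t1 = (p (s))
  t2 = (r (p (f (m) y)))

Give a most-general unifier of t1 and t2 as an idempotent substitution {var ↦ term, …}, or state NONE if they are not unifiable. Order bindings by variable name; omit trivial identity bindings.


NONE (not unifiable)

head clash or occurs-check failure — not unifiable


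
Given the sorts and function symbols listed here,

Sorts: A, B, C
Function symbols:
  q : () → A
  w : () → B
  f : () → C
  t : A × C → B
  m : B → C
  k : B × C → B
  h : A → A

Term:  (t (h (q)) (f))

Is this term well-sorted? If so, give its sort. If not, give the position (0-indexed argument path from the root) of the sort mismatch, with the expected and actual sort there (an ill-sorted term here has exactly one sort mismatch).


well-sorted; sort = B

    (q) : A
  (h (q)) : A
  (f) : C
(t (h (q)) (f)) : B


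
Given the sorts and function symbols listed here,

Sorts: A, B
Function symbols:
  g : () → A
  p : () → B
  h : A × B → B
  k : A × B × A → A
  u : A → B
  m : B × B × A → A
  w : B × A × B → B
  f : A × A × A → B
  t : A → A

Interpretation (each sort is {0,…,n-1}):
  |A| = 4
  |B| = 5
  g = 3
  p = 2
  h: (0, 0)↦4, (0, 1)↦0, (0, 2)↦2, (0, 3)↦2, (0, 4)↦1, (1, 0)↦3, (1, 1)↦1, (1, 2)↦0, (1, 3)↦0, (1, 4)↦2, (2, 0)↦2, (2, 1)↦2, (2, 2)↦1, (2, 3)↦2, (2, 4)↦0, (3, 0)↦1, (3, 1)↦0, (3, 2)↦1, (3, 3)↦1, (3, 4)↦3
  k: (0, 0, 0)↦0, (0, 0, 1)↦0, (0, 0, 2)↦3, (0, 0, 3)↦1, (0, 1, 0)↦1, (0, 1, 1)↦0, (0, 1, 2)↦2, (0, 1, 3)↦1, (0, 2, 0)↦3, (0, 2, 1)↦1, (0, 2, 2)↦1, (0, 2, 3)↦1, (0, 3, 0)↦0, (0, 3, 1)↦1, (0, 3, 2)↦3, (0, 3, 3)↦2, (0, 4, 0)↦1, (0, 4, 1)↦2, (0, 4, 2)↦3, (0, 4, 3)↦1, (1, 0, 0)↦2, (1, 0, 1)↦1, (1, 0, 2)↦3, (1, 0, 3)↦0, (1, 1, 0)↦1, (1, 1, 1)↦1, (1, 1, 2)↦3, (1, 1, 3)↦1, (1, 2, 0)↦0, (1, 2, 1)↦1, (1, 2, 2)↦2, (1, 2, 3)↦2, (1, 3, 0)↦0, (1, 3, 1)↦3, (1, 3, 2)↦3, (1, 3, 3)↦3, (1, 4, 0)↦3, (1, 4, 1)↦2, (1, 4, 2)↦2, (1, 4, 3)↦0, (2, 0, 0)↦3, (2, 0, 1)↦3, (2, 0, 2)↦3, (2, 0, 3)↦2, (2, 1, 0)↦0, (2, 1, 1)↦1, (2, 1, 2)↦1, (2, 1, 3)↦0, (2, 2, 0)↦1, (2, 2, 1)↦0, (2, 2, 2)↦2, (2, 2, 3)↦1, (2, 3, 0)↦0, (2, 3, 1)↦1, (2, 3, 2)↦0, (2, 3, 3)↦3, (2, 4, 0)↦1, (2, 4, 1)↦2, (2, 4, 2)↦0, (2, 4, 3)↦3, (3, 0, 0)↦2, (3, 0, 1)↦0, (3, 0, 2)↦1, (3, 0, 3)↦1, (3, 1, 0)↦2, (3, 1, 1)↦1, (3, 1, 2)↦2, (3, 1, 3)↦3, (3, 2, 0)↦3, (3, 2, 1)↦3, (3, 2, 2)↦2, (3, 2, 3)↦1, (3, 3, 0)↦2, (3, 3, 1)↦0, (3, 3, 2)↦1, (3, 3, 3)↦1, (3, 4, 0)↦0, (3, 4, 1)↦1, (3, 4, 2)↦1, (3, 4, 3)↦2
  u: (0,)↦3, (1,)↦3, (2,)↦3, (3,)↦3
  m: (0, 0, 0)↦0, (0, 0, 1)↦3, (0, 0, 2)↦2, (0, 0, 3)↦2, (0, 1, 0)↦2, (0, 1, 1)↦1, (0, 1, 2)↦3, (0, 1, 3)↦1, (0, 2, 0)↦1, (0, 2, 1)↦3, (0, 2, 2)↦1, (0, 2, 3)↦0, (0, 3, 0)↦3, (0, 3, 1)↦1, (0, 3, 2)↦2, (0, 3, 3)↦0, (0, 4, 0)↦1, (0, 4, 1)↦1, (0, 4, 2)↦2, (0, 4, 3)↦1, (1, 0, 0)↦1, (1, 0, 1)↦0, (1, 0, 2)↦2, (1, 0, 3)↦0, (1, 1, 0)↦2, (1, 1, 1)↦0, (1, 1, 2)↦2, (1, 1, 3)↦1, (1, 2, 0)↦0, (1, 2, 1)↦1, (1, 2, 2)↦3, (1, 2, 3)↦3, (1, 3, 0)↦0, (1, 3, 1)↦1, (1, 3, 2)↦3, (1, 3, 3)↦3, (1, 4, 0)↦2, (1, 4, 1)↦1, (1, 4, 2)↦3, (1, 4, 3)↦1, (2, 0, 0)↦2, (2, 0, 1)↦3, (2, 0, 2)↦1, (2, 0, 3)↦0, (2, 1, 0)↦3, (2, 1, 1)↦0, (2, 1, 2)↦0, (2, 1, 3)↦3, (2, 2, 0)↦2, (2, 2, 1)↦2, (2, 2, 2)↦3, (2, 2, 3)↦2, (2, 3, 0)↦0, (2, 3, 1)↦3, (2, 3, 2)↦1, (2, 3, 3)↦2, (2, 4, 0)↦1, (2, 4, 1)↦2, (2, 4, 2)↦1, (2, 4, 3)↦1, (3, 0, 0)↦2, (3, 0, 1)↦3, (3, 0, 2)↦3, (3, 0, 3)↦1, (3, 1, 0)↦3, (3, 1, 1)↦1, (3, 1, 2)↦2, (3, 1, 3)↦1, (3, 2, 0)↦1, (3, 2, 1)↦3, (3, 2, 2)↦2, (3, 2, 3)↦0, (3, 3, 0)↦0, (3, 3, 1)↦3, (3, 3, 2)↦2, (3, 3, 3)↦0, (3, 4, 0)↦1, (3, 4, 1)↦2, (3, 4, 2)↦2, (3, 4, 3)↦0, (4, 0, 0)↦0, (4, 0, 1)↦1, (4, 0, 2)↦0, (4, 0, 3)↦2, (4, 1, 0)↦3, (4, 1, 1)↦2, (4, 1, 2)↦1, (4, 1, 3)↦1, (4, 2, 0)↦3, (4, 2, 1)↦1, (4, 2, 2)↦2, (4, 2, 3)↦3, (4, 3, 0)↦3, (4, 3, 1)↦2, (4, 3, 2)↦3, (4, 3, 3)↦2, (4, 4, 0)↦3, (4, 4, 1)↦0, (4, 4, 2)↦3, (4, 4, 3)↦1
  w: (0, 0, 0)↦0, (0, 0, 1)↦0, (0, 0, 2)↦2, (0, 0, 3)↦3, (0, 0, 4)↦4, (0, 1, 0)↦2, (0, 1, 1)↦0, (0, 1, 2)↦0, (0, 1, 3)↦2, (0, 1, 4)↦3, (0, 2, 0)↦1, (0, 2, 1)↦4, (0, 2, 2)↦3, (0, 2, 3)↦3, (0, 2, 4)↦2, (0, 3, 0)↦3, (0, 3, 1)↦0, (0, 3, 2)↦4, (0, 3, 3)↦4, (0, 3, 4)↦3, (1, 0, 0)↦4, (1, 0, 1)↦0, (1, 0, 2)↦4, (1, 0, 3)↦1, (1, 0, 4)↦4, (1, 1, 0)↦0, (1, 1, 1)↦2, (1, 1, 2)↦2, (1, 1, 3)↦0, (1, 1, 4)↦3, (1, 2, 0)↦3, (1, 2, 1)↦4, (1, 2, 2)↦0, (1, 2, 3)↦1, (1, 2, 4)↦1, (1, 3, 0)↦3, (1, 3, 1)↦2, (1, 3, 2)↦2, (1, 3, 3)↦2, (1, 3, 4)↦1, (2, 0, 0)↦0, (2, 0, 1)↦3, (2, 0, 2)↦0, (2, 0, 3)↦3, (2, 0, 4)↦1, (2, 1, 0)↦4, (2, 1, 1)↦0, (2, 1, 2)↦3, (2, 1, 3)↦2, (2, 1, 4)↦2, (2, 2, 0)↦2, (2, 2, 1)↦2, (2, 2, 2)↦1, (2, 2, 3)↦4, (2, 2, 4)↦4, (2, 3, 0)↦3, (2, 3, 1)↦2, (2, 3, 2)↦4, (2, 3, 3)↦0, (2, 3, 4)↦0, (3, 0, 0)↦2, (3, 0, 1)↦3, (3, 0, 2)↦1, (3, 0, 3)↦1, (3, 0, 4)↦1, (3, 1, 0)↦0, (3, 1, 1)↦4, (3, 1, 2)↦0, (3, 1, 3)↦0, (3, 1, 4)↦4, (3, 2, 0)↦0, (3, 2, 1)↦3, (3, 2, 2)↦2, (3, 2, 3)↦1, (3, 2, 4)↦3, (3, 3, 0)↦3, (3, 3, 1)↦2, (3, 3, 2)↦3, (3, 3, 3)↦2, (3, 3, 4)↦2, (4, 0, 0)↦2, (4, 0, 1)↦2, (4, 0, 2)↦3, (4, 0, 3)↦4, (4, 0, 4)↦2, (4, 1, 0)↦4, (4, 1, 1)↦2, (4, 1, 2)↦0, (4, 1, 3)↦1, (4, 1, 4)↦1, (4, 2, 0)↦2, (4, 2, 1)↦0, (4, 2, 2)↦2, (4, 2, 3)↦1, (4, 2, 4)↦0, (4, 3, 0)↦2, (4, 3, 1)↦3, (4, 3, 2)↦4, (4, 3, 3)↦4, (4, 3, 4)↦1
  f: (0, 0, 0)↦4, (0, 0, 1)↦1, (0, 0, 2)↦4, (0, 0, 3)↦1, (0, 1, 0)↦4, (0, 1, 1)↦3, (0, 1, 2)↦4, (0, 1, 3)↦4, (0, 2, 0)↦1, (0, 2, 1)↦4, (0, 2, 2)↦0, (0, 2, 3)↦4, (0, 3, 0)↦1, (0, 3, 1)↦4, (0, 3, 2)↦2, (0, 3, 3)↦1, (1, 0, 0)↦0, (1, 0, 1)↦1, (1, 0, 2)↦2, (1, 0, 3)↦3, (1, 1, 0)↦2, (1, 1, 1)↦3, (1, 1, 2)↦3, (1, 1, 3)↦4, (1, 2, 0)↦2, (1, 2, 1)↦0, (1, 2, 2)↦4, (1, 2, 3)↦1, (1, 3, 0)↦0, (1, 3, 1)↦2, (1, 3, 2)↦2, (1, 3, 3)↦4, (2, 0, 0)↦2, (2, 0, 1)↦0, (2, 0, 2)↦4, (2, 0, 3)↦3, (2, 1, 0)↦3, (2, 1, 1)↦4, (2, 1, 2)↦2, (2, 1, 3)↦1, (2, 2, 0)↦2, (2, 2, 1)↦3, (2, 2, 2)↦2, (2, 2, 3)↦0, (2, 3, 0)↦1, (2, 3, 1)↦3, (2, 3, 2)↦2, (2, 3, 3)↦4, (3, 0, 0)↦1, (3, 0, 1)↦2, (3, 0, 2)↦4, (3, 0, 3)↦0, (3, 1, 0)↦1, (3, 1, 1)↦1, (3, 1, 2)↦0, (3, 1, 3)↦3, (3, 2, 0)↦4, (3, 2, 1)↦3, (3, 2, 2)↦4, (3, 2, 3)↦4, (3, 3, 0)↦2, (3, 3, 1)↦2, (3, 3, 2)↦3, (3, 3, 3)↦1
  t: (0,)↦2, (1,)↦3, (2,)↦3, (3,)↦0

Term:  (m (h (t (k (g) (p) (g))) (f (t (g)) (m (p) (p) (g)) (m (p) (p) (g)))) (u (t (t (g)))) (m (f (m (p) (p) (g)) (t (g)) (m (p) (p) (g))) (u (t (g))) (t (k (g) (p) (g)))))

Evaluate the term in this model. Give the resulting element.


value = 3

  g = 3
  p = 2
  g = 3
  (k (g) (p) (g)) = k(3, 2, 3) = 1
  (t (k (g) (p) (g))) = t(1,) = 3
  g = 3
  (t (g)) = t(3,) = 0
  p = 2
  p = 2
  g = 3
  (m (p) (p) (g)) = m(2, 2, 3) = 2
  p = 2
  p = 2
  g = 3
  (m (p) (p) (g)) = m(2, 2, 3) = 2
  (f (t (g)) (m (p) (p) (g)) (m (p) (p) (g))) = f(0, 2, 2) = 0
  (h (t (k (g) (p) (g))) (f (t (g)) (m (p) (p) (g)) (m (p) (p) (g)))) = h(3, 0) = 1
  g = 3
  (t (g)) = t(3,) = 0
  (t (t (g))) = t(0,) = 2
  (u (t (t (g)))) = u(2,) = 3
  p = 2
  p = 2
  g = 3
  (m (p) (p) (g)) = m(2, 2, 3) = 2
  g = 3
  (t (g)) = t(3,) = 0
  p = 2
  p = 2
  g = 3
  (m (p) (p) (g)) = m(2, 2, 3) = 2
  (f (m (p) (p) (g)) (t (g)) (m (p) (p) (g))) = f(2, 0, 2) = 4
  g = 3
  (t (g)) = t(3,) = 0
  (u (t (g))) = u(0,) = 3
  g = 3
  p = 2
  g = 3
  (k (g) (p) (g)) = k(3, 2, 3) = 1
  (t (k (g) (p) (g))) = t(1,) = 3
  (m (f (m (p) (p) (g)) (t (g)) (m (p) (p) (g))) (u (t (g))) (t (k (g) (p) (g)))) = m(4, 3, 3) = 2
  (m (h (t (k (g) (p) (g))) (f (t (g)) (m (p) (p) (g)) (m (p) (p) (g)))) (u (t (t (g)))) (m (f (m (p) (p) (g)) (t (g)) (m (p) (p) (g))) (u (t (g))) (t (k (g) (p) (g))))) = m(1, 3, 2) = 3


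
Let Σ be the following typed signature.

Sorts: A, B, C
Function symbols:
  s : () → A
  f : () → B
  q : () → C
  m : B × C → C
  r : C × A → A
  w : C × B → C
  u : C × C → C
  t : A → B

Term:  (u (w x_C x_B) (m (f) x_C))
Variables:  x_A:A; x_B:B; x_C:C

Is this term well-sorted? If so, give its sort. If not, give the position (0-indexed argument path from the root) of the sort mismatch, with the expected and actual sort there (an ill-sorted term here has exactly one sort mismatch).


well-sorted; sort = C

    x_C : C
    x_B : B
  (w x_C x_B) : C
    (f) : B
    x_C : C
  (m (f) x_C) : C
(u (w x_C x_B) (m (f) x_C)) : C


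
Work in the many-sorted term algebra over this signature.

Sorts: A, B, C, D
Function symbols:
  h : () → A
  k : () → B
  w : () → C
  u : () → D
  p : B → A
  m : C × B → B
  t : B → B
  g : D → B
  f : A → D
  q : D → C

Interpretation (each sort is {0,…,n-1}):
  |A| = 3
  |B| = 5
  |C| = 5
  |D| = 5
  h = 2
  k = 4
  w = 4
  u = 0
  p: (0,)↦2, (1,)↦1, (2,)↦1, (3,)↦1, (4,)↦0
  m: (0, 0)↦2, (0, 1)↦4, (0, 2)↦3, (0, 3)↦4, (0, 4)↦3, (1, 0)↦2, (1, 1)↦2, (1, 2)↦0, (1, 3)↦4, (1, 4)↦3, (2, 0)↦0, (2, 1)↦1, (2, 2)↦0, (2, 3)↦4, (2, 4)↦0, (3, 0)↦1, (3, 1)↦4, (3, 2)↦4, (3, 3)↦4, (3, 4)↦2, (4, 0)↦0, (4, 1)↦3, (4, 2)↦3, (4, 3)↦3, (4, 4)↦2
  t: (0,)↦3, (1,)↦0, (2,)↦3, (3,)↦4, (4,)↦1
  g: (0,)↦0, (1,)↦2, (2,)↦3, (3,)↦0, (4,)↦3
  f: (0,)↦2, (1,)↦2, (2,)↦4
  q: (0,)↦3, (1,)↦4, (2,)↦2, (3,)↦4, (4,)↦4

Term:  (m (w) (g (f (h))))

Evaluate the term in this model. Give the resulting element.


value = 3

  w = 4
  h = 2
  (f (h)) = f(2,) = 4
  (g (f (h))) = g(4,) = 3
  (m (w) (g (f (h)))) = m(4, 3) = 3


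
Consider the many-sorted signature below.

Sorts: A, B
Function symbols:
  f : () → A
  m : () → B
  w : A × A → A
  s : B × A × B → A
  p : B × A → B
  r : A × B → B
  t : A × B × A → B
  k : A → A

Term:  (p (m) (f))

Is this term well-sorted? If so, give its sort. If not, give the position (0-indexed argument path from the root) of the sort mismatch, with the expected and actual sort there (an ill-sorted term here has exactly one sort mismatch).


well-sorted; sort = B

  (m) : B
  (f) : A
(p (m) (f)) : B


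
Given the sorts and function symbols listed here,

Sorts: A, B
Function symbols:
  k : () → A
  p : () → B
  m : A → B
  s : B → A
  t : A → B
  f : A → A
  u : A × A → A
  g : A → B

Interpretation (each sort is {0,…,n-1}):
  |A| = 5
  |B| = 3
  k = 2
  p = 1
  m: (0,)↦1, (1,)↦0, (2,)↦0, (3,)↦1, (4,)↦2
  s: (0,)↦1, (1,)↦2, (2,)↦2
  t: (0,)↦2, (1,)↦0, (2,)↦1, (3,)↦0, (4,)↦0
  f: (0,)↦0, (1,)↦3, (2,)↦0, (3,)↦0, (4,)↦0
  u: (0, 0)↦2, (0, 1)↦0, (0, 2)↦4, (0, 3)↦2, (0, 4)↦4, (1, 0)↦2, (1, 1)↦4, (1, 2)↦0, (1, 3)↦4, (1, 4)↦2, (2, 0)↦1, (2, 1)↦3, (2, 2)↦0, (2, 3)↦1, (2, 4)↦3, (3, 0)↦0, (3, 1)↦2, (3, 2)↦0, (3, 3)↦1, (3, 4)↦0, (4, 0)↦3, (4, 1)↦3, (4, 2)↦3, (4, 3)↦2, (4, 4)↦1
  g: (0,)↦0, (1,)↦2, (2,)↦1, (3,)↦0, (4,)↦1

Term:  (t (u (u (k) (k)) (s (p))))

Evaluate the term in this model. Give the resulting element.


  k = 2
  k = 2
  (u (k) (k)) = u(2, 2) = 0
  p = 1
  (s (p)) = s(1,) = 2
  (u (u (k) (k)) (s (p))) = u(0, 2) = 4
  (t (u (u (k) (k)) (s (p)))) = t(4,) = 0

value = 0


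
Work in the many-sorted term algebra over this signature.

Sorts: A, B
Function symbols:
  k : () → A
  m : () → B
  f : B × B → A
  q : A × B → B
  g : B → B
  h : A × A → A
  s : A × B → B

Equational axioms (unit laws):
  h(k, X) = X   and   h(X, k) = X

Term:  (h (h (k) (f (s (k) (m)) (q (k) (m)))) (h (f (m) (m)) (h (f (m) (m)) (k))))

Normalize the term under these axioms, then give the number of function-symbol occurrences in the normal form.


size = 15

1. (h (h (k) (f (s (k) (m)) (q (k) (m)))) (h (f (m) (m)) (h (f (m) (m)) (k))))  →  (h (f (s (k) (m)) (q (k) (m))) (h (f (m) (m)) (h (f (m) (m)) (k))))
2. (h (f (s (k) (m)) (q (k) (m))) (h (f (m) (m)) (h (f (m) (m)) (k))))  →  (h (f (s (k) (m)) (q (k) (m))) (h (f (m) (m)) (f (m) (m))))
normal form: (h (f (s (k) (m)) (q (k) (m))) (h (f (m) (m)) (f (m) (m))))


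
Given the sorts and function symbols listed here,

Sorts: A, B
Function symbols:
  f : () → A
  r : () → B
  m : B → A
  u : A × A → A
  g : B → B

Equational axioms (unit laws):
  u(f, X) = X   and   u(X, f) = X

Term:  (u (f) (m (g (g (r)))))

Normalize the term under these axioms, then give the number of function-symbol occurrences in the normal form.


size = 4

1. (u (f) (m (g (g (r)))))  →  (m (g (g (r))))
normal form: (m (g (g (r))))


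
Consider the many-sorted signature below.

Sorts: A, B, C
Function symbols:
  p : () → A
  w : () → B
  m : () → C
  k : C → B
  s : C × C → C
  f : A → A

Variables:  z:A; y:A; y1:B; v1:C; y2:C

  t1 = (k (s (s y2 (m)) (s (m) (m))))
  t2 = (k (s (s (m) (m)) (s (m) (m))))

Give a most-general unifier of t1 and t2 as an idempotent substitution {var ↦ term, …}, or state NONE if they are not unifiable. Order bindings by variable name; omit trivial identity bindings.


{y2 ↦ (m)}


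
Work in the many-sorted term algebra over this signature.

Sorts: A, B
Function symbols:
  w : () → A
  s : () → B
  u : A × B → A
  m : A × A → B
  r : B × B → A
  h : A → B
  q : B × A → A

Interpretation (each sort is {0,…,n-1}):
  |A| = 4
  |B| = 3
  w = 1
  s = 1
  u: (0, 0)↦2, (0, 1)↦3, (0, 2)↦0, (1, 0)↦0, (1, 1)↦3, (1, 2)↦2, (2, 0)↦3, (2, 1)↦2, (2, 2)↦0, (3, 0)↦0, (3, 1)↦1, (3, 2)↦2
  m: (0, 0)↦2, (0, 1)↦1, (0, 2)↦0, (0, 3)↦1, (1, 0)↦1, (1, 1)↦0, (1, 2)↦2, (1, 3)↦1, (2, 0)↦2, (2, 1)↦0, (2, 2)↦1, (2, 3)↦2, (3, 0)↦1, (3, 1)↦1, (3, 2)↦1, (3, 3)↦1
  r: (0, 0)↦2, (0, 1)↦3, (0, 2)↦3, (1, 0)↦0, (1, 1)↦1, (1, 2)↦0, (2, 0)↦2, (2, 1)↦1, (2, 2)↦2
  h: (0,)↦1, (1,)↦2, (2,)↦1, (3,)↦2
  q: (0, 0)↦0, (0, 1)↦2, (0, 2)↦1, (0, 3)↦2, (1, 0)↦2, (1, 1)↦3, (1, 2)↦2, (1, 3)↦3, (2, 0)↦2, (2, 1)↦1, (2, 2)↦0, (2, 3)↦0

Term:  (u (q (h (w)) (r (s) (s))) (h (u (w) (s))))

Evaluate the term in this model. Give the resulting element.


  w = 1
  (h (w)) = h(1,) = 2
  s = 1
  s = 1
  (r (s) (s)) = r(1, 1) = 1
  (q (h (w)) (r (s) (s))) = q(2, 1) = 1
  w = 1
  s = 1
  (u (w) (s)) = u(1, 1) = 3
  (h (u (w) (s))) = h(3,) = 2
  (u (q (h (w)) (r (s) (s))) (h (u (w) (s)))) = u(1, 2) = 2

value = 2


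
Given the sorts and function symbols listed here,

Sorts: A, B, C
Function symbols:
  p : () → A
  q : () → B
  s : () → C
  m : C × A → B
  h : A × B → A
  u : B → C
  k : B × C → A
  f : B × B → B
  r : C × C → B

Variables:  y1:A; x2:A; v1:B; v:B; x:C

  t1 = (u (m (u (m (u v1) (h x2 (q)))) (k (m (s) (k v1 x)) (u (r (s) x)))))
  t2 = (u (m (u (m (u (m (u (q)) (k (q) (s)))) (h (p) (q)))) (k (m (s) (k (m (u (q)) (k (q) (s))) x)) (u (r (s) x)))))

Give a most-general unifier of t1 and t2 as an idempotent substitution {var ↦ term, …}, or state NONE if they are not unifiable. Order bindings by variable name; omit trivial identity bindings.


{v1 ↦ (m (u (q)) (k (q) (s))), x2 ↦ (p)}


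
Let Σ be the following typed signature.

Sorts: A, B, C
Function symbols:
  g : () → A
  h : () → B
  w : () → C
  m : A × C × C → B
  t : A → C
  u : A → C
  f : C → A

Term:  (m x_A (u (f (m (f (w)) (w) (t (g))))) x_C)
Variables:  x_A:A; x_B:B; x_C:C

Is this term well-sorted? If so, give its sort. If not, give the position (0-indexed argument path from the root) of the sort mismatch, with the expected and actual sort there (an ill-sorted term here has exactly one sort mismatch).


ill-sorted at position [1, 0, 0]: expected C, got B

  x_A : A
          (w) : C
        (f (w)) : A
        (w) : C
          (g) : A
        (t (g)) : C
      (m (f (w)) (w) (t (g))) : B
    (f (m (f (w)) (w) (t (g)))) : ✗ arg 0 at [1, 0, 0] has sort B, expected C
  x_C : C


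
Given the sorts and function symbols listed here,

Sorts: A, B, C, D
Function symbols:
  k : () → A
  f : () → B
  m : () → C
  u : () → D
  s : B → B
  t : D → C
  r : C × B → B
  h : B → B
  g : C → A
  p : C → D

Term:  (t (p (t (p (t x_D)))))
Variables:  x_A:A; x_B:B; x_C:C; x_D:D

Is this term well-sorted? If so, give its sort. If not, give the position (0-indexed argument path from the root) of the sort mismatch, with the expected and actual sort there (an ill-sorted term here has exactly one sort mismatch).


well-sorted; sort = C

          x_D : D
        (t x_D) : C
      (p (t x_D)) : D
    (t (p (t x_D))) : C
  (p (t (p (t x_D)))) : D
(t (p (t (p (t x_D))))) : C


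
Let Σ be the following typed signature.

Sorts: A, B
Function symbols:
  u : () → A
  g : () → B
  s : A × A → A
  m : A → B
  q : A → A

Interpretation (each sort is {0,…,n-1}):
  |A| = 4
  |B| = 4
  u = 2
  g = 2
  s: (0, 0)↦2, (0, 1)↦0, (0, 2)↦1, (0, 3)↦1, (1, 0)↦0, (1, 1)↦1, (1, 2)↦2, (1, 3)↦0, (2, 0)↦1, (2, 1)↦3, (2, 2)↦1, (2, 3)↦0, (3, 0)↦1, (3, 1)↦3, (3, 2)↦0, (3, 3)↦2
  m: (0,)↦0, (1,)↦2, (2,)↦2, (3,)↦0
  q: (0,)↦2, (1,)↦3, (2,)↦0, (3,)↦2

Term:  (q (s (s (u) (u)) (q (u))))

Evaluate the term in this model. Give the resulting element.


value = 2

  u = 2
  u = 2
  (s (u) (u)) = s(2, 2) = 1
  u = 2
  (q (u)) = q(2,) = 0
  (s (s (u) (u)) (q (u))) = s(1, 0) = 0
  (q (s (s (u) (u)) (q (u)))) = q(0,) = 2


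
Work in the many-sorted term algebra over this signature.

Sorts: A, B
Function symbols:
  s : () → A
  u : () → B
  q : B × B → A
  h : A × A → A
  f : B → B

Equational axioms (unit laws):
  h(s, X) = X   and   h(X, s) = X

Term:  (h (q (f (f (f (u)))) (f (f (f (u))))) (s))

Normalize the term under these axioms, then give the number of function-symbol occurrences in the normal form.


1. (h (q (f (f (f (u)))) (f (f (f (u))))) (s))  →  (q (f (f (f (u)))) (f (f (f (u)))))
normal form: (q (f (f (f (u)))) (f (f (f (u)))))

size = 9


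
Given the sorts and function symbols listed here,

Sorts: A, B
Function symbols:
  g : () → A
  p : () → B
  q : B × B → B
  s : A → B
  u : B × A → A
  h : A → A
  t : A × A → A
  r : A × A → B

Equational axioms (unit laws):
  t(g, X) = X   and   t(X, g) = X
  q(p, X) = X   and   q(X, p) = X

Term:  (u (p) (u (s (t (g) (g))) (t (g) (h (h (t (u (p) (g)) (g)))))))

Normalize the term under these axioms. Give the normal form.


normal form = (u (p) (u (s (g)) (h (h (u (p) (g))))))

1. (u (p) (u (s (t (g) (g))) (t (g) (h (h (t (u (p) (g)) (g)))))))  →  (u (p) (u (s (g)) (t (g) (h (h (t (u (p) (g)) (g)))))))
2. (u (p) (u (s (g)) (t (g) (h (h (t (u (p) (g)) (g)))))))  →  (u (p) (u (s (g)) (h (h (t (u (p) (g)) (g))))))
3. (u (p) (u (s (g)) (h (h (t (u (p) (g)) (g))))))  →  (u (p) (u (s (g)) (h (h (u (p) (g))))))


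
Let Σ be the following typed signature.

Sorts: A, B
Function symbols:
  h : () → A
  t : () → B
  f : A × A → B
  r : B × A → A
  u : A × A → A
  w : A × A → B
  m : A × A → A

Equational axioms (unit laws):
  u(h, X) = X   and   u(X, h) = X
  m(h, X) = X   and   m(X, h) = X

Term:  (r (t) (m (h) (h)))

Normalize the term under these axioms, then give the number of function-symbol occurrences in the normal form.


1. (r (t) (m (h) (h)))  →  (r (t) (h))
normal form: (r (t) (h))

size = 3


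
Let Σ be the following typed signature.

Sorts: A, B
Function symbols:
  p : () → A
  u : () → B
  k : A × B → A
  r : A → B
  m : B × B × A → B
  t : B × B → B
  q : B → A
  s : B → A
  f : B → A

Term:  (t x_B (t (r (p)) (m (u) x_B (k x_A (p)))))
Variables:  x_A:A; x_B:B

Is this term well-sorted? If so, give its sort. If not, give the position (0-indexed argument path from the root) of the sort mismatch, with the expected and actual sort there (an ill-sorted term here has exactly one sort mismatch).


ill-sorted at position [1, 1, 2, 1]: expected B, got A

  x_B : B
      (p) : A
    (r (p)) : B
      (u) : B
      x_B : B
        x_A : A
        (p) : A
      (k x_A (p)) : ✗ arg 1 at [1, 1, 2, 1] has sort A, expected B


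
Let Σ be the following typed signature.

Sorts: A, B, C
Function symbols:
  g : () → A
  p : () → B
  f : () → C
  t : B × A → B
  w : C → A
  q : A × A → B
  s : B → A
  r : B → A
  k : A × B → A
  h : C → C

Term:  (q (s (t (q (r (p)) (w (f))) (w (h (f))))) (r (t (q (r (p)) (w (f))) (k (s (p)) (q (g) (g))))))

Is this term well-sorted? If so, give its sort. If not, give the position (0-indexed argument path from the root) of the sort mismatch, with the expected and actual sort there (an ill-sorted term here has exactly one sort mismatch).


          (p) : B
        (r (p)) : A
          (f) : C
        (w (f)) : A
      (q (r (p)) (w (f))) : B
          (f) : C
        (h (f)) : C
      (w (h (f))) : A
    (t (q (r (p)) (w (f))) (w (h (f)))) : B
  (s (t (q (r (p)) (w (f))) (w (h (f))))) : A
          (p) : B
        (r (p)) : A
          (f) : C
        (w (f)) : A
      (q (r (p)) (w (f))) : B
          (p) : B
        (s (p)) : A
          (g) : A
          (g) : A
        (q (g) (g)) : B
      (k (s (p)) (q (g) (g))) : A
    (t (q (r (p)) (w (f))) (k (s (p)) (q (g) (g)))) : B
  (r (t (q (r (p)) (w (f))) (k (s (p)) (q (g) (g))))) : A
(q (s (t (q (r (p)) (w (f))) (w (h (f))))) (r (t (q (r (p)) (w (f))) (k (s (p)) (q (g) (g)))))) : B

well-sorted; sort = B


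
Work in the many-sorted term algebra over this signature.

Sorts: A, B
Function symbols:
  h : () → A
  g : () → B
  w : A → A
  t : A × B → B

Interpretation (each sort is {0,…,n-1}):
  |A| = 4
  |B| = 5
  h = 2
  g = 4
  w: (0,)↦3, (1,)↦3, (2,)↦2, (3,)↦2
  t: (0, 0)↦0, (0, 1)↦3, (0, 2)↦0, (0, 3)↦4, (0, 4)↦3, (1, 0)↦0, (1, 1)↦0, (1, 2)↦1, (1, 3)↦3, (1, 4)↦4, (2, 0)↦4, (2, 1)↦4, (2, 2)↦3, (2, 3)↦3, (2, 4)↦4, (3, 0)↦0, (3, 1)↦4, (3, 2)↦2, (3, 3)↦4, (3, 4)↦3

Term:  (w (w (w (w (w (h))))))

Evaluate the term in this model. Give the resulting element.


  h = 2
  (w (h)) = w(2,) = 2
  (w (w (h))) = w(2,) = 2
  (w (w (w (h)))) = w(2,) = 2
  (w (w (w (w (h))))) = w(2,) = 2
  (w (w (w (w (w (h)))))) = w(2,) = 2

value = 2


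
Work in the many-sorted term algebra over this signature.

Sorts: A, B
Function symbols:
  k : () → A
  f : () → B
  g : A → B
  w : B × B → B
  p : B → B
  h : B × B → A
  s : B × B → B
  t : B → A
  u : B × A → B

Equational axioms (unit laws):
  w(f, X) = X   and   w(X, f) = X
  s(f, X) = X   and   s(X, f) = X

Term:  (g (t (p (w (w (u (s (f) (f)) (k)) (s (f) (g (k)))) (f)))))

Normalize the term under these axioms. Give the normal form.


normal form = (g (t (p (w (u (f) (k)) (g (k))))))

1. (g (t (p (w (w (u (s (f) (f)) (k)) (s (f) (g (k)))) (f)))))  →  (g (t (p (w (u (s (f) (f)) (k)) (s (f) (g (k)))))))
2. (g (t (p (w (u (s (f) (f)) (k)) (s (f) (g (k)))))))  →  (g (t (p (w (u (f) (k)) (s (f) (g (k)))))))
3. (g (t (p (w (u (f) (k)) (s (f) (g (k)))))))  →  (g (t (p (w (u (f) (k)) (g (k))))))


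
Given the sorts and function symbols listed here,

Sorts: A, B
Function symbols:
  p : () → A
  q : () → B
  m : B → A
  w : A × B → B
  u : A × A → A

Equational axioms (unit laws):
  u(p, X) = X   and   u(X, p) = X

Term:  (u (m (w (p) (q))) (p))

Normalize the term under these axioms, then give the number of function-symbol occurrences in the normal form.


1. (u (m (w (p) (q))) (p))  →  (m (w (p) (q)))
normal form: (m (w (p) (q)))

size = 4


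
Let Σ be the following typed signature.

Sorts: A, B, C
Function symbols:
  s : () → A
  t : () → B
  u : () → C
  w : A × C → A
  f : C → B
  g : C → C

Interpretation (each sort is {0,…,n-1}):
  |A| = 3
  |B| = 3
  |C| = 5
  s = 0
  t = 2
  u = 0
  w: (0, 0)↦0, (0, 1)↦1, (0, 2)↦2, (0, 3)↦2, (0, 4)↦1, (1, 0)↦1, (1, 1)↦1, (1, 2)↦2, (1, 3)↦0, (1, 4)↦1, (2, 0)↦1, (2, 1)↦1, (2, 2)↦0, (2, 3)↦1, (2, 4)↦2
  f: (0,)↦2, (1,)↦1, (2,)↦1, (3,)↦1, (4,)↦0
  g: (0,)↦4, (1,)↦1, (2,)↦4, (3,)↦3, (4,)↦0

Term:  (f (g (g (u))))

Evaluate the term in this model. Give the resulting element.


  u = 0
  (g (u)) = g(0,) = 4
  (g (g (u))) = g(4,) = 0
  (f (g (g (u)))) = f(0,) = 2

value = 2


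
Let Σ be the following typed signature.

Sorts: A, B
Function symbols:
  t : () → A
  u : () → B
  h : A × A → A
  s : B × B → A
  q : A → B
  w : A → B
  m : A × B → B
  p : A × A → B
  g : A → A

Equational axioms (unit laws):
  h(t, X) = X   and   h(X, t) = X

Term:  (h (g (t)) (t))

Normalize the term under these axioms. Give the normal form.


1. (h (g (t)) (t))  →  (g (t))

normal form = (g (t))


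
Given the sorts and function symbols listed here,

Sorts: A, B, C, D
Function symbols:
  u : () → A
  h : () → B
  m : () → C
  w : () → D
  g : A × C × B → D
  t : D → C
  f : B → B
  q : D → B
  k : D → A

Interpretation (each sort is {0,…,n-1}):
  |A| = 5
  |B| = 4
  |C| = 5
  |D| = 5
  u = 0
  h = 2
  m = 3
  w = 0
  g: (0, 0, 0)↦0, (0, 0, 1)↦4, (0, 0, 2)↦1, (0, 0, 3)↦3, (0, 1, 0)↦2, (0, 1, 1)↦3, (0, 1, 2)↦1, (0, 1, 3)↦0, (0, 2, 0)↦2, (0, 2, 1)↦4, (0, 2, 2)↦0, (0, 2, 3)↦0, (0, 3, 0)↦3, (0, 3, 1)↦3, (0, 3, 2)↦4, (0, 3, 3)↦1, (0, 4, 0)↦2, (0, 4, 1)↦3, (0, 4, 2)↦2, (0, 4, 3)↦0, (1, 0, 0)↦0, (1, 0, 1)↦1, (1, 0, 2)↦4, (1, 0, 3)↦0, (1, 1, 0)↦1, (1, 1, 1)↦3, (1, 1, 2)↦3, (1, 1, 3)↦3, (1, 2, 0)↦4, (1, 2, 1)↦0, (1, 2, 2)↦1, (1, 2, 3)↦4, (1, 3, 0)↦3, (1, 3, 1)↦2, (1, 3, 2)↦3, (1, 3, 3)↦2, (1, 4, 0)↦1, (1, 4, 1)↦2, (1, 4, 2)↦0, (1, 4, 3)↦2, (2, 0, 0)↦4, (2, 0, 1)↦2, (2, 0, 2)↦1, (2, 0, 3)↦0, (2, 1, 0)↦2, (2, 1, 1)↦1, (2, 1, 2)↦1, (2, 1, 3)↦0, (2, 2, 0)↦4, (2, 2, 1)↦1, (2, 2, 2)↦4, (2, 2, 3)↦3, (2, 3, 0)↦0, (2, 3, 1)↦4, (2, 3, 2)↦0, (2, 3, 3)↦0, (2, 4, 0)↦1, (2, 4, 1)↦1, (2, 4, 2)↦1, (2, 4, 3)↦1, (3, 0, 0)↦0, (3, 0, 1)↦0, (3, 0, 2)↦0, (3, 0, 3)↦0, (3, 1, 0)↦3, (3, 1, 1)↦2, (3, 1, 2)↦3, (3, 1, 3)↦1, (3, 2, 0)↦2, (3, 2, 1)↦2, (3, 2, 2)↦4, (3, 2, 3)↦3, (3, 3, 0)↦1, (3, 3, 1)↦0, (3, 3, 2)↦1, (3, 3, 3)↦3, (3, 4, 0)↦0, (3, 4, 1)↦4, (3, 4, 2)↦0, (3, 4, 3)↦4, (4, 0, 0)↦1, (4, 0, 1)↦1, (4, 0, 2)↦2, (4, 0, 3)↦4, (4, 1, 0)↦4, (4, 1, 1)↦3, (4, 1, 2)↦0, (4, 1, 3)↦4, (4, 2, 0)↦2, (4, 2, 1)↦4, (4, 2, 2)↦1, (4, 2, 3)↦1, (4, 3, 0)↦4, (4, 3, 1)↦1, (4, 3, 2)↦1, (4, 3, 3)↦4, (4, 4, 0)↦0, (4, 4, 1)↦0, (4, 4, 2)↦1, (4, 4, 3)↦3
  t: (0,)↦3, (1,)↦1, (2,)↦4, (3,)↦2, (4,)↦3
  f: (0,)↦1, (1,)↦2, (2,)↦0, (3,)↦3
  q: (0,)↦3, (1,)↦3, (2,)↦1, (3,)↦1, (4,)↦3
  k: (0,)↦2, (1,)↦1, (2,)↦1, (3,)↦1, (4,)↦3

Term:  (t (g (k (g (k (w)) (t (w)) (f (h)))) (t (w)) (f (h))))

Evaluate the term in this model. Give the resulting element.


value = 3

  w = 0
  (k (w)) = k(0,) = 2
  w = 0
  (t (w)) = t(0,) = 3
  h = 2
  (f (h)) = f(2,) = 0
  (g (k (w)) (t (w)) (f (h))) = g(2, 3, 0) = 0
  (k (g (k (w)) (t (w)) (f (h)))) = k(0,) = 2
  w = 0
  (t (w)) = t(0,) = 3
  h = 2
  (f (h)) = f(2,) = 0
  (g (k (g (k (w)) (t (w)) (f (h)))) (t (w)) (f (h))) = g(2, 3, 0) = 0
  (t (g (k (g (k (w)) (t (w)) (f (h)))) (t (w)) (f (h)))) = t(0,) = 3


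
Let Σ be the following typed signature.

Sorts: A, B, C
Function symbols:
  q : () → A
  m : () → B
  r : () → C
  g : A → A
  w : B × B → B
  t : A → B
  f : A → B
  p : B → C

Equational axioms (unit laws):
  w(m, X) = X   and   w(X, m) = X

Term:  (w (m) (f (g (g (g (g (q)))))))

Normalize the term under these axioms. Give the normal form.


1. (w (m) (f (g (g (g (g (q)))))))  →  (f (g (g (g (g (q))))))

normal form = (f (g (g (g (g (q))))))


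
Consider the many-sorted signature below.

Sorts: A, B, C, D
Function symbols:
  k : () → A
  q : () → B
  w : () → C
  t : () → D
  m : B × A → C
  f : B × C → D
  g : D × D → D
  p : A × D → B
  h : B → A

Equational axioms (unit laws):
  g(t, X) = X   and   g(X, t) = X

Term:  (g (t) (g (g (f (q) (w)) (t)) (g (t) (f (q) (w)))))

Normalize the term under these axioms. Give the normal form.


1. (g (t) (g (g (f (q) (w)) (t)) (g (t) (f (q) (w)))))  →  (g (g (f (q) (w)) (t)) (g (t) (f (q) (w))))
2. (g (g (f (q) (w)) (t)) (g (t) (f (q) (w))))  →  (g (f (q) (w)) (g (t) (f (q) (w))))
3. (g (f (q) (w)) (g (t) (f (q) (w))))  →  (g (f (q) (w)) (f (q) (w)))

normal form = (g (f (q) (w)) (f (q) (w)))


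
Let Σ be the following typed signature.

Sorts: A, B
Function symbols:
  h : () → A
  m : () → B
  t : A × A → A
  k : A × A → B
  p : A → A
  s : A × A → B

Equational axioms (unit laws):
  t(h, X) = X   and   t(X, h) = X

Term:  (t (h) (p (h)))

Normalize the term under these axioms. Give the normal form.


1. (t (h) (p (h)))  →  (p (h))

normal form = (p (h))


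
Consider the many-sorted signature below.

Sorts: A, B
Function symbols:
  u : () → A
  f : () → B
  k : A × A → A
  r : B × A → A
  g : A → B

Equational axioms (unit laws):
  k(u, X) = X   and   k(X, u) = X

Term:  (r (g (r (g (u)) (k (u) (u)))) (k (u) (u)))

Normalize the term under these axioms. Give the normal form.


normal form = (r (g (r (g (u)) (u))) (u))

1. (r (g (r (g (u)) (k (u) (u)))) (k (u) (u)))  →  (r (g (r (g (u)) (u))) (k (u) (u)))
2. (r (g (r (g (u)) (u))) (k (u) (u)))  →  (r (g (r (g (u)) (u))) (u))


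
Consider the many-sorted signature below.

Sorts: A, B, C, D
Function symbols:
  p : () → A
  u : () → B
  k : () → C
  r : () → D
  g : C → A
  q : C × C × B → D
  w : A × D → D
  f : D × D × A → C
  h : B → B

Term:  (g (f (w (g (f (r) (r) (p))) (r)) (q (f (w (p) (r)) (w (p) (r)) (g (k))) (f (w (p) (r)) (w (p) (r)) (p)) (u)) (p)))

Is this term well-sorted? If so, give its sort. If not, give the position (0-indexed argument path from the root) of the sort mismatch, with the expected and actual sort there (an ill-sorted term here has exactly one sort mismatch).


          (r) : D
          (r) : D
          (p) : A
        (f (r) (r) (p)) : C
      (g (f (r) (r) (p))) : A
      (r) : D
    (w (g (f (r) (r) (p))) (r)) : D
          (p) : A
          (r) : D
        (w (p) (r)) : D
          (p) : A
          (r) : D
        (w (p) (r)) : D
          (k) : C
        (g (k)) : A
      (f (w (p) (r)) (w (p) (r)) (g (k))) : C
          (p) : A
          (r) : D
        (w (p) (r)) : D
          (p) : A
          (r) : D
        (w (p) (r)) : D
        (p) : A
      (f (w (p) (r)) (w (p) (r)) (p)) : C
      (u) : B
    (q (f (w (p) (r)) (w (p) (r)) (g (k))) (f (w (p) (r)) (w (p) (r)) (p)) (u)) : D
    (p) : A
  (f (w (g (f (r) (r) (p))) (r)) (q (f (w (p) (r)) (w (p) (r)) (g (k))) (f (w (p) (r)) (w (p) (r)) (p)) (u)) (p)) : C
(g (f (w (g (f (r) (r) (p))) (r)) (q (f (w (p) (r)) (w (p) (r)) (g (k))) (f (w (p) (r)) (w (p) (r)) (p)) (u)) (p))) : A

well-sorted; sort = A


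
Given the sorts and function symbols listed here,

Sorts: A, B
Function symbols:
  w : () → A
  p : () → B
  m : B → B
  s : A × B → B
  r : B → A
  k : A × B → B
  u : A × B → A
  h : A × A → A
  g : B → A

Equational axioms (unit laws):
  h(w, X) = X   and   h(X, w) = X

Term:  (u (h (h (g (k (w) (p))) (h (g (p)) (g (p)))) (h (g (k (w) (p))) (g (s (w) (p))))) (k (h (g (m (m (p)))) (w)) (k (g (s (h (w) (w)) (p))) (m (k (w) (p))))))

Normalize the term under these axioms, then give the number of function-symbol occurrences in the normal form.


size = 35

1. (u (h (h (g (k (w) (p))) (h (g (p)) (g (p)))) (h (g (k (w) (p))) (g (s (w) (p))))) (k (h (g (m (m (p)))) (w)) (k (g (s (h (w) (w)) (p))) (m (k (w) (p))))))  →  (u (h (h (g (k (w) (p))) (h (g (p)) (g (p)))) (h (g (k (w) (p))) (g (s (w) (p))))) (k (g (m (m (p)))) (k (g (s (h (w) (w)) (p))) (m (k (w) (p))))))
2. (u (h (h (g (k (w) (p))) (h (g (p)) (g (p)))) (h (g (k (w) (p))) (g (s (w) (p))))) (k (g (m (m (p)))) (k (g (s (h (w) (w)) (p))) (m (k (w) (p))))))  →  (u (h (h (g (k (w) (p))) (h (g (p)) (g (p)))) (h (g (k (w) (p))) (g (s (w) (p))))) (k (g (m (m (p)))) (k (g (s (w) (p))) (m (k (w) (p))))))
normal form: (u (h (h (g (k (w) (p))) (h (g (p)) (g (p)))) (h (g (k (w) (p))) (g (s (w) (p))))) (k (g (m (m (p)))) (k (g (s (w) (p))) (m (k (w) (p))))))


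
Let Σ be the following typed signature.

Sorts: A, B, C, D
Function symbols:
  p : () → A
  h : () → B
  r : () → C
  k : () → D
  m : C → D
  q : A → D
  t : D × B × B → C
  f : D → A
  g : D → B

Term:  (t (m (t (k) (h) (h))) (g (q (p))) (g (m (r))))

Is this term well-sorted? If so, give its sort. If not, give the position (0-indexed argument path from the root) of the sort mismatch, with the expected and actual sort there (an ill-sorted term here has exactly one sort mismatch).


well-sorted; sort = C

      (k) : D
      (h) : B
      (h) : B
    (t (k) (h) (h)) : C
  (m (t (k) (h) (h))) : D
      (p) : A
    (q (p)) : D
  (g (q (p))) : B
      (r) : C
    (m (r)) : D
  (g (m (r))) : B
(t (m (t (k) (h) (h))) (g (q (p))) (g (m (r)))) : C


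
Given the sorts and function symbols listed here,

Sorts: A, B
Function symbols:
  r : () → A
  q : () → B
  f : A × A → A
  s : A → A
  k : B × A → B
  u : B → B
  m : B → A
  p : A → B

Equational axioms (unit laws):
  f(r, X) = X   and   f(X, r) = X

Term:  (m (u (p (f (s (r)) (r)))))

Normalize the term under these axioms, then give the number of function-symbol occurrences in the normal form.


size = 5

1. (m (u (p (f (s (r)) (r)))))  →  (m (u (p (s (r)))))
normal form: (m (u (p (s (r)))))


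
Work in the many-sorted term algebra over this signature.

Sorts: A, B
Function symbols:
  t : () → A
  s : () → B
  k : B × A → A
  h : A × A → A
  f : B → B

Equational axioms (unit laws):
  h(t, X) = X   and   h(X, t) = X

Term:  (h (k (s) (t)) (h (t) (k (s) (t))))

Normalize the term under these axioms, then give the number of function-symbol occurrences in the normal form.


1. (h (k (s) (t)) (h (t) (k (s) (t))))  →  (h (k (s) (t)) (k (s) (t)))
normal form: (h (k (s) (t)) (k (s) (t)))

size = 7


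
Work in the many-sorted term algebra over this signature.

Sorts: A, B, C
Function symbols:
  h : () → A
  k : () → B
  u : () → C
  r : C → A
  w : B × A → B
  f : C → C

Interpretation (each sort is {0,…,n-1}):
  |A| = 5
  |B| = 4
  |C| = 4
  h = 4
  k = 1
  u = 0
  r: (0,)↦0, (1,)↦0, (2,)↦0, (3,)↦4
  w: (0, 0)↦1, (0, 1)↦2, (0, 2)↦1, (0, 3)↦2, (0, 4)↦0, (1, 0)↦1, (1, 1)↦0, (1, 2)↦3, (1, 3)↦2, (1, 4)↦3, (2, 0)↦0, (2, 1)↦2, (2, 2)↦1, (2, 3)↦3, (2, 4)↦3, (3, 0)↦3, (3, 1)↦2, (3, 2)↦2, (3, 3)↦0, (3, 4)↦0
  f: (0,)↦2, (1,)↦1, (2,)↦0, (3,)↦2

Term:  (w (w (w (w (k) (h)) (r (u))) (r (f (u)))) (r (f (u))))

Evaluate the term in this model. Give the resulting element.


value = 3

  k = 1
  h = 4
  (w (k) (h)) = w(1, 4) = 3
  u = 0
  (r (u)) = r(0,) = 0
  (w (w (k) (h)) (r (u))) = w(3, 0) = 3
  u = 0
  (f (u)) = f(0,) = 2
  (r (f (u))) = r(2,) = 0
  (w (w (w (k) (h)) (r (u))) (r (f (u)))) = w(3, 0) = 3
  u = 0
  (f (u)) = f(0,) = 2
  (r (f (u))) = r(2,) = 0
  (w (w (w (w (k) (h)) (r (u))) (r (f (u)))) (r (f (u)))) = w(3, 0) = 3


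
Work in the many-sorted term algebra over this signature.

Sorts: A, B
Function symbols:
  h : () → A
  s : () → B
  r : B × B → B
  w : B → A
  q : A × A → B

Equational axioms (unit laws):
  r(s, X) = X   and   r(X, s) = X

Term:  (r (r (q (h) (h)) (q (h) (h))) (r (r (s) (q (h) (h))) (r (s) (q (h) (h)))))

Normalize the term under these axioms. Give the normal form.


normal form = (r (r (q (h) (h)) (q (h) (h))) (r (q (h) (h)) (q (h) (h))))

1. (r (r (q (h) (h)) (q (h) (h))) (r (r (s) (q (h) (h))) (r (s) (q (h) (h)))))  →  (r (r (q (h) (h)) (q (h) (h))) (r (q (h) (h)) (r (s) (q (h) (h)))))
2. (r (r (q (h) (h)) (q (h) (h))) (r (q (h) (h)) (r (s) (q (h) (h)))))  →  (r (r (q (h) (h)) (q (h) (h))) (r (q (h) (h)) (q (h) (h))))


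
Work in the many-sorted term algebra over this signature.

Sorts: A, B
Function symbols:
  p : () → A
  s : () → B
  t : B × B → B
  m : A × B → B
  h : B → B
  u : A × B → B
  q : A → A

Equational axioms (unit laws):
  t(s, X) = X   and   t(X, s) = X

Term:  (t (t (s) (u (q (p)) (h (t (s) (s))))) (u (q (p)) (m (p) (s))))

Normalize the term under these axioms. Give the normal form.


normal form = (t (u (q (p)) (h (s))) (u (q (p)) (m (p) (s))))

1. (t (t (s) (u (q (p)) (h (t (s) (s))))) (u (q (p)) (m (p) (s))))  →  (t (u (q (p)) (h (t (s) (s)))) (u (q (p)) (m (p) (s))))
2. (t (u (q (p)) (h (t (s) (s)))) (u (q (p)) (m (p) (s))))  →  (t (u (q (p)) (h (s))) (u (q (p)) (m (p) (s))))


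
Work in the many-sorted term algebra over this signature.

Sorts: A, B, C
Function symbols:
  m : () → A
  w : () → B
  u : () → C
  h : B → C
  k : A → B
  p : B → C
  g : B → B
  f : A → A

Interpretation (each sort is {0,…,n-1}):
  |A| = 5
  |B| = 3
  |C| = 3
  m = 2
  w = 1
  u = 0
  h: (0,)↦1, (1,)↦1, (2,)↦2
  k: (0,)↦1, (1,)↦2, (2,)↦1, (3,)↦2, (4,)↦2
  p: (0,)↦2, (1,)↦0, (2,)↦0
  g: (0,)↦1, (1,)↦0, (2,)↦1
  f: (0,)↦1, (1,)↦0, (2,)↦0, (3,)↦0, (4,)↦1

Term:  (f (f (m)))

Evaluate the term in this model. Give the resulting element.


  m = 2
  (f (m)) = f(2,) = 0
  (f (f (m))) = f(0,) = 1

value = 1


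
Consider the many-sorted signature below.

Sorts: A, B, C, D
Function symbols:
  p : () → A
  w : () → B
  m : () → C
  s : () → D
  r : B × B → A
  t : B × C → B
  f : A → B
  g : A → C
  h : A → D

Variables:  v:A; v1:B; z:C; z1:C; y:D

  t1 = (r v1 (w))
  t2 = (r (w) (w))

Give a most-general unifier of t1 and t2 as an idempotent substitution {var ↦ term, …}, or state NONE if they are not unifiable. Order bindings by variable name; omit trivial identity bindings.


{v1 ↦ (w)}


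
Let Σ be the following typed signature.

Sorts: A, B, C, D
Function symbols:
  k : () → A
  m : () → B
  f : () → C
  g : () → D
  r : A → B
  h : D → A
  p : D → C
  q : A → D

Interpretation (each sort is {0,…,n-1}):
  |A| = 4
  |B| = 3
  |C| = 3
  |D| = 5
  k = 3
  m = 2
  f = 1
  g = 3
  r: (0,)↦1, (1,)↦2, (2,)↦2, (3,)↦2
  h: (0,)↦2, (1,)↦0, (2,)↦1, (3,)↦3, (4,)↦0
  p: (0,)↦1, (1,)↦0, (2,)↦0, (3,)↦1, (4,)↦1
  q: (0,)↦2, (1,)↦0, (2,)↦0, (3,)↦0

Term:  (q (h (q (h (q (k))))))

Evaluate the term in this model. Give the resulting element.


  k = 3
  (q (k)) = q(3,) = 0
  (h (q (k))) = h(0,) = 2
  (q (h (q (k)))) = q(2,) = 0
  (h (q (h (q (k))))) = h(0,) = 2
  (q (h (q (h (q (k)))))) = q(2,) = 0

value = 0


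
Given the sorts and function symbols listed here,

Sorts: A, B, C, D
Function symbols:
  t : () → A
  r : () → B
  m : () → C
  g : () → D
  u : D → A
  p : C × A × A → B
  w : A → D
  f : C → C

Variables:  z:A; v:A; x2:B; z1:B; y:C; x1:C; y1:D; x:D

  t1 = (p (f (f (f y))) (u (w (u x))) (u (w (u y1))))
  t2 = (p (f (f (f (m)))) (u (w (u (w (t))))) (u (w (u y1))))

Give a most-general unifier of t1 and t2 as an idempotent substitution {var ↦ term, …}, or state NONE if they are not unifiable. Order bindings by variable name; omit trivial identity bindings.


{x ↦ (w (t)), y ↦ (m)}


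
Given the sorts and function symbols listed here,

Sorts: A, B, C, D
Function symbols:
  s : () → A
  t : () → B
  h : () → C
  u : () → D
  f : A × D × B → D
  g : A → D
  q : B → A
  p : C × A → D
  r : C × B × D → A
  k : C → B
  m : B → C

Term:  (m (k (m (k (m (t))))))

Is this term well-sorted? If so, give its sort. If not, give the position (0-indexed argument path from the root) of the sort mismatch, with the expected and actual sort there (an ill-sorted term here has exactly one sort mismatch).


          (t) : B
        (m (t)) : C
      (k (m (t))) : B
    (m (k (m (t)))) : C
  (k (m (k (m (t))))) : B
(m (k (m (k (m (t)))))) : C

well-sorted; sort = C
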